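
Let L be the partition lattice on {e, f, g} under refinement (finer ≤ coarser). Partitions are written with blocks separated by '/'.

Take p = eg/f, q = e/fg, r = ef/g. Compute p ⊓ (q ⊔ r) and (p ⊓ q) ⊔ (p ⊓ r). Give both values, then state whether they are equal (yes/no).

eg/f; e/f/g; no

q ⊔ r = efg, so p ⊓ (q ⊔ r) = eg/f ⊓ efg = eg/f.
p ⊓ q = e/f/g and p ⊓ r = e/f/g, so (p ⊓ q) ⊔ (p ⊓ r) = e/f/g ⊔ e/f/g = e/f/g.
Equal: no.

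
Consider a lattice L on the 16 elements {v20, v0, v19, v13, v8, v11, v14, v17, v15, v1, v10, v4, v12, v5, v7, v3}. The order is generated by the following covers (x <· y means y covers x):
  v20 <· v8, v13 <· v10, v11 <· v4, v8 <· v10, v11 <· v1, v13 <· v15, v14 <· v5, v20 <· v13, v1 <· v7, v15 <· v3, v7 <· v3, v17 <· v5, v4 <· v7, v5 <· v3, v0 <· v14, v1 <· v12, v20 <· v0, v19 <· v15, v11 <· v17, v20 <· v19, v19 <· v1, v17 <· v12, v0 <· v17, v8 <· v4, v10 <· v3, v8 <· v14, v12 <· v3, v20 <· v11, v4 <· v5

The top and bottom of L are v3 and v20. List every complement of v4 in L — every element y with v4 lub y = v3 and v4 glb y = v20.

v13, v15

Need y with v4 ∨ y = v3 and v4 ∧ y = v20.
Checking each element gives: v13, v15.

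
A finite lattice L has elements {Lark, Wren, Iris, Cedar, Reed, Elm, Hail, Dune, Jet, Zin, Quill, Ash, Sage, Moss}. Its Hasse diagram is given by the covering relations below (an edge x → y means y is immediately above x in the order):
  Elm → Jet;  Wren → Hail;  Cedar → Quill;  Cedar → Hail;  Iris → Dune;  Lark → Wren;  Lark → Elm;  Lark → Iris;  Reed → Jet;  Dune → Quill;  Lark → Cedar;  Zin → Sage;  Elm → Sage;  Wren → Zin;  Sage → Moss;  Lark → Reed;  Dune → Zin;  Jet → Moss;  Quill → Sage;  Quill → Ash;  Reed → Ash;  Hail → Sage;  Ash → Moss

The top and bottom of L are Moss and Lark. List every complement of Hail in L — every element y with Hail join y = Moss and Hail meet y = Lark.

Jet, Reed

Need y with Hail ∨ y = Moss and Hail ∧ y = Lark.
Checking each element gives: Jet, Reed.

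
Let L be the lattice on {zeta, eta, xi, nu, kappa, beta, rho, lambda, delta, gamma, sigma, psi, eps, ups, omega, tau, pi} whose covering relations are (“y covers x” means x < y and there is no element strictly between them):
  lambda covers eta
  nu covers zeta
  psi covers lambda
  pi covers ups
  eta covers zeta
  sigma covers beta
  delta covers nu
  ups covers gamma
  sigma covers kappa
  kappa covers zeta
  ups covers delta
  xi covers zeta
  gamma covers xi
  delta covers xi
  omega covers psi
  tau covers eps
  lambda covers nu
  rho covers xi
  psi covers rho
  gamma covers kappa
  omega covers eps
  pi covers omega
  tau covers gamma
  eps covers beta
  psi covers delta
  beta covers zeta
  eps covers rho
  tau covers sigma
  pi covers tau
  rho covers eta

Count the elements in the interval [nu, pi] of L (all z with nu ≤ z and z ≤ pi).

7

The interval [nu, pi] = {delta, lambda, nu, omega, pi, psi, ups}, which has 7 elements.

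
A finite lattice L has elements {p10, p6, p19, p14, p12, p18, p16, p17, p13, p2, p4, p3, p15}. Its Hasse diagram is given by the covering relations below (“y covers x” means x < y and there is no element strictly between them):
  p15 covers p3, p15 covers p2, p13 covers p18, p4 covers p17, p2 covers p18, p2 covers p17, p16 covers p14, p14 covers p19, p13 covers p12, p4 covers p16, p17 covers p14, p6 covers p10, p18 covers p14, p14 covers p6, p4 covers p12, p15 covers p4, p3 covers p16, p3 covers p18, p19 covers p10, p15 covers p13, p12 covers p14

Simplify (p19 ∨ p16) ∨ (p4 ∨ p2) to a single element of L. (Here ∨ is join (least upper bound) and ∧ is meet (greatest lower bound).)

p15

p19 ∨ p16 = p16
p4 ∨ p2 = p15
p16 ∨ p15 = p15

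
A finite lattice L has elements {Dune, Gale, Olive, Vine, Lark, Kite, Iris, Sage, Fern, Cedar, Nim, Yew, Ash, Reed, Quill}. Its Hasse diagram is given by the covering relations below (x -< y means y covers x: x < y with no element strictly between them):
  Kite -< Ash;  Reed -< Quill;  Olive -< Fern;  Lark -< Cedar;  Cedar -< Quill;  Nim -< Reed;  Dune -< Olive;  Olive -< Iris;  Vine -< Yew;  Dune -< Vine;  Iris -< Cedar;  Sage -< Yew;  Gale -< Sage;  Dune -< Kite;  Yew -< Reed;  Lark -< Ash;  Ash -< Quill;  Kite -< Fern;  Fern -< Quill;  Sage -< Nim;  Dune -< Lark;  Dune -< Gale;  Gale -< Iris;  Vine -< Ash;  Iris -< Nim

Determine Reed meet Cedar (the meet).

Iris

Common lower bounds of {Reed, Cedar}: Dune, Gale, Iris, Olive.
The greatest among these is Iris.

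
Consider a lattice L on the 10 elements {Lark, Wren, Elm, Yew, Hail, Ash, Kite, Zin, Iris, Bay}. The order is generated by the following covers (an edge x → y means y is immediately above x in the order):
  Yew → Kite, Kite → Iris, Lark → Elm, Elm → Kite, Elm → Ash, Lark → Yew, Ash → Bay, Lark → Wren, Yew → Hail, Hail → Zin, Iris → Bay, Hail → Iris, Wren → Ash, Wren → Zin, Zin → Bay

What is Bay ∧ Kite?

Common lower bounds of {Bay, Kite}: Elm, Kite, Lark, Yew.
The greatest among these is Kite.

Kite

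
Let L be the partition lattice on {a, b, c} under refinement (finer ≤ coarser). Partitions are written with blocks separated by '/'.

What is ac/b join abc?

abc

The join of ac/b and abc merges any blocks that overlap across the partitions, giving abc.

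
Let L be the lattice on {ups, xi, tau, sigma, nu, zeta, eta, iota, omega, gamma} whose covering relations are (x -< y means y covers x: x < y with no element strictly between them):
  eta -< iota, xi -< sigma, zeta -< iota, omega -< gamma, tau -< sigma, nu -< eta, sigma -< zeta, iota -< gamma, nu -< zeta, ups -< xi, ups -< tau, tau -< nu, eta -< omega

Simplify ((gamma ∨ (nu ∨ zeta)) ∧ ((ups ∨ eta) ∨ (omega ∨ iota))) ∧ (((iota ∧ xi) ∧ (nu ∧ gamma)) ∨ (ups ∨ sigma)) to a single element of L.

sigma

nu ∨ zeta = zeta
gamma ∨ zeta = gamma
ups ∨ eta = eta
omega ∨ iota = gamma
eta ∨ gamma = gamma
gamma ∧ gamma = gamma
iota ∧ xi = xi
nu ∧ gamma = nu
xi ∧ nu = ups
ups ∨ sigma = sigma
ups ∨ sigma = sigma
gamma ∧ sigma = sigma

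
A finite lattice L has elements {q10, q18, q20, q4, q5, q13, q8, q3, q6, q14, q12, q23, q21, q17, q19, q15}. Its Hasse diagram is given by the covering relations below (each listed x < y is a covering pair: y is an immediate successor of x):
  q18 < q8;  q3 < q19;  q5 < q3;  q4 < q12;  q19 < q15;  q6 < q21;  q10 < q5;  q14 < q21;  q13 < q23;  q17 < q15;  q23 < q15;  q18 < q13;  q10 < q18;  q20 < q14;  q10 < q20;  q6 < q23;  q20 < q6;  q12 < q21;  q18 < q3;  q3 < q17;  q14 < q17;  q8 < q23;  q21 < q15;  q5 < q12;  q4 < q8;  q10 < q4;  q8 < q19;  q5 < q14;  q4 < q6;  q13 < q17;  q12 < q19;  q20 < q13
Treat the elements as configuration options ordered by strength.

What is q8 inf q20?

q10

Common lower bounds of {q8, q20}: q10.
The greatest among these is q10.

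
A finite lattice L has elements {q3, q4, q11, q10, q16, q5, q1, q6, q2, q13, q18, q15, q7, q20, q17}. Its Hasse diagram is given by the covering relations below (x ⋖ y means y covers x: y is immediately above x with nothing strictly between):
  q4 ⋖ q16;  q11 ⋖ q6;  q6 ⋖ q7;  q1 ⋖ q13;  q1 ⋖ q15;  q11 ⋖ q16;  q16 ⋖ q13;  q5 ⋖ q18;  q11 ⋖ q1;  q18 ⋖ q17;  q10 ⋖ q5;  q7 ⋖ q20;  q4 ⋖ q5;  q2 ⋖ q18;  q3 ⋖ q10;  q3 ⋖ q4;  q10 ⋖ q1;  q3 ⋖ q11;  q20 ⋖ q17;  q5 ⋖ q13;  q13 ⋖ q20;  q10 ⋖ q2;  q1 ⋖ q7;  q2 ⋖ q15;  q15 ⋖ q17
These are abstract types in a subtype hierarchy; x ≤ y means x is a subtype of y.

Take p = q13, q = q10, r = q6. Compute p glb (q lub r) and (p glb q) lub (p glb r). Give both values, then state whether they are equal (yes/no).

q1; q1; yes

q lub r = q7, so p glb (q lub r) = q13 glb q7 = q1.
p glb q = q10 and p glb r = q11, so (p glb q) lub (p glb r) = q10 lub q11 = q1.
Equal: yes.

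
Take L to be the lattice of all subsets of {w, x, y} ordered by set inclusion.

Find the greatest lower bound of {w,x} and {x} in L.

Under ⊆, meet is intersection: {w,x} ∩ {x} = {x}.

{x}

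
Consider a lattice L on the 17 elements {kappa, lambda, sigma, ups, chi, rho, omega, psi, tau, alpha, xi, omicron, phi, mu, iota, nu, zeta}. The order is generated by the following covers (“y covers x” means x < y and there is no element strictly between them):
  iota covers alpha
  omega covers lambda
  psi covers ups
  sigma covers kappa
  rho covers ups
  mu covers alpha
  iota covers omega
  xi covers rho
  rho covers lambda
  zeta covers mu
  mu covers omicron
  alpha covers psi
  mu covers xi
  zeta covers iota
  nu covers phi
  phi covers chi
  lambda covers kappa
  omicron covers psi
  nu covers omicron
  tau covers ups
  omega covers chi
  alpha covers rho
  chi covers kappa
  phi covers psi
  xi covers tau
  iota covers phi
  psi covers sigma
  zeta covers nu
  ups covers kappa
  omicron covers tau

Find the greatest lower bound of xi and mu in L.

Common lower bounds of {xi, mu}: kappa, lambda, rho, tau, ups, xi.
The greatest among these is xi.

xi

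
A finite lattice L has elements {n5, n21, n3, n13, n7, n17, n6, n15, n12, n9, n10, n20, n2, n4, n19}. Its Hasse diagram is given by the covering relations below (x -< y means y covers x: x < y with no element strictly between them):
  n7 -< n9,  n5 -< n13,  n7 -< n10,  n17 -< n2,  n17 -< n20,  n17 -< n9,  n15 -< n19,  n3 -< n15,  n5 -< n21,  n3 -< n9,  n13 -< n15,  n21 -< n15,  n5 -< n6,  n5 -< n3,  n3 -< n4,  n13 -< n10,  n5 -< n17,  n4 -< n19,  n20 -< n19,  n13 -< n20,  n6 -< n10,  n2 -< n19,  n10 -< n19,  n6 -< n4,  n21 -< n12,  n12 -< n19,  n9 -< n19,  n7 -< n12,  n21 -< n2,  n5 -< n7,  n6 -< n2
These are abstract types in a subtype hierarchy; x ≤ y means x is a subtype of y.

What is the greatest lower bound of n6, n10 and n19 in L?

Common lower bounds of {n6, n10, n19}: n5, n6.
The greatest among these is n6.

n6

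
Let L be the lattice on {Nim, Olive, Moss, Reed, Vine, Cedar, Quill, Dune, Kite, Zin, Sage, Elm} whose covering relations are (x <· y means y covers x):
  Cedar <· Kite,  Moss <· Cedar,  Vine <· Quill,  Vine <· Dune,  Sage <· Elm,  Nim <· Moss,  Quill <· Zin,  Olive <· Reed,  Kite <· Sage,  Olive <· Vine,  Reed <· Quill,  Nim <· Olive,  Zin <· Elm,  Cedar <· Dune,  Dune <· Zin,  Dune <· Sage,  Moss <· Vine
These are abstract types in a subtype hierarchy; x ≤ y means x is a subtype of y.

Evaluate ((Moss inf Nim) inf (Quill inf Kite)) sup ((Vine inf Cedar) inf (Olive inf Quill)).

Nim

Moss ∧ Nim = Nim
Quill ∧ Kite = Moss
Nim ∧ Moss = Nim
Vine ∧ Cedar = Moss
Olive ∧ Quill = Olive
Moss ∧ Olive = Nim
Nim ∨ Nim = Nim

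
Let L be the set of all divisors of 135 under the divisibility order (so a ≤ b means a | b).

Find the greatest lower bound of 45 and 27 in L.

In the divisibility order, the meet is the greatest common divisor: gcd(45, 27) = 9.

9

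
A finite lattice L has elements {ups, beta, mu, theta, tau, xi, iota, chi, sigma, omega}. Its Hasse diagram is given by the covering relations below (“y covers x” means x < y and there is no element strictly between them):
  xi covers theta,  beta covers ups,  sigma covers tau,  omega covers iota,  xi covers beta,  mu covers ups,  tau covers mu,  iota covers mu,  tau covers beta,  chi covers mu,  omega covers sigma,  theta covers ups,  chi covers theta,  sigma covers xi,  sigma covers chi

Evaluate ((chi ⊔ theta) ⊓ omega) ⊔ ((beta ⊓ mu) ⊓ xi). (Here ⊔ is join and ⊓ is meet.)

chi

chi ∨ theta = chi
chi ∧ omega = chi
beta ∧ mu = ups
ups ∧ xi = ups
chi ∨ ups = chi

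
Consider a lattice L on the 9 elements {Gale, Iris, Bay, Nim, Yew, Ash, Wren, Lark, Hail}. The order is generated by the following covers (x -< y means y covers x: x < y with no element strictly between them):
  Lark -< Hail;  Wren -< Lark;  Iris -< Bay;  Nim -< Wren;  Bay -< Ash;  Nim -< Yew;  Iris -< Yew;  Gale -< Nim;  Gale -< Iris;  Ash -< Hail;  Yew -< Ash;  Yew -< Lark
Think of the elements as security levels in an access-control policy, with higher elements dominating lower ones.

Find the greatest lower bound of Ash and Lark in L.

Common lower bounds of {Ash, Lark}: Gale, Iris, Nim, Yew.
The greatest among these is Yew.

Yew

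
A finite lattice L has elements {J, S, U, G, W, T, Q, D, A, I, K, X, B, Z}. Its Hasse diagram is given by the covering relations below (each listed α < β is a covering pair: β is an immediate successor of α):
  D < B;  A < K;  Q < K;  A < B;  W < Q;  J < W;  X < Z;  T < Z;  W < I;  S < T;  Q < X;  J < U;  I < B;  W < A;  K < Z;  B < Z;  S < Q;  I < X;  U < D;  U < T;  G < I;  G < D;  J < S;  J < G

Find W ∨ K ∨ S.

K

Common upper bounds of {W, K, S}: K, Z.
The least among these is K.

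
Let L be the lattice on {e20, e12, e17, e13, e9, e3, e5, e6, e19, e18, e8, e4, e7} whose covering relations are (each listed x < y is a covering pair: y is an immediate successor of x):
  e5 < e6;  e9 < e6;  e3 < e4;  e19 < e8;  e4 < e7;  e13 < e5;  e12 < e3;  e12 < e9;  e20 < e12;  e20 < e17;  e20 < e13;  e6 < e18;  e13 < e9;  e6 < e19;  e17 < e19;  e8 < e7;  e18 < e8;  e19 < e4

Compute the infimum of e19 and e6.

e6

Common lower bounds of {e19, e6}: e12, e13, e20, e5, e6, e9.
The greatest among these is e6.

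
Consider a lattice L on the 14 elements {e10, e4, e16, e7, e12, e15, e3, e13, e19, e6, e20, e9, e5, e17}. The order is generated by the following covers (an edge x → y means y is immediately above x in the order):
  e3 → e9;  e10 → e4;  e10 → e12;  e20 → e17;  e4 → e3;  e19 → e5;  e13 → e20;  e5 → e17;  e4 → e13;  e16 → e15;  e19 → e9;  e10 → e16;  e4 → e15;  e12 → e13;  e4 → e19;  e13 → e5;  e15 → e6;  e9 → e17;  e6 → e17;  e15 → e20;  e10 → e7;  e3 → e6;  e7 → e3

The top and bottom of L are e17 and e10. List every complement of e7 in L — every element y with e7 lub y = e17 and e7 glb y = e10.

e12, e13, e20, e5

Need y with e7 ∨ y = e17 and e7 ∧ y = e10.
Checking each element gives: e12, e13, e20, e5.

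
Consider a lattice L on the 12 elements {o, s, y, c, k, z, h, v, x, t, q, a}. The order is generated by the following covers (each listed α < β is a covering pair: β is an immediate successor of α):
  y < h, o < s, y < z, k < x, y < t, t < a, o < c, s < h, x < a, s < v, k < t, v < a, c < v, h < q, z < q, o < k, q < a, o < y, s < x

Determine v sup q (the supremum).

a

Common upper bounds of {v, q}: a.
The least among these is a.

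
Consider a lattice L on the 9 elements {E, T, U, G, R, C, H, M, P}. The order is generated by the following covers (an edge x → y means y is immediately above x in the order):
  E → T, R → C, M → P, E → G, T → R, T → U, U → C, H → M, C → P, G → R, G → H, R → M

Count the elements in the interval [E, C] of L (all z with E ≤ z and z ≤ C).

The interval [E, C] = {C, E, G, R, T, U}, which has 6 elements.

6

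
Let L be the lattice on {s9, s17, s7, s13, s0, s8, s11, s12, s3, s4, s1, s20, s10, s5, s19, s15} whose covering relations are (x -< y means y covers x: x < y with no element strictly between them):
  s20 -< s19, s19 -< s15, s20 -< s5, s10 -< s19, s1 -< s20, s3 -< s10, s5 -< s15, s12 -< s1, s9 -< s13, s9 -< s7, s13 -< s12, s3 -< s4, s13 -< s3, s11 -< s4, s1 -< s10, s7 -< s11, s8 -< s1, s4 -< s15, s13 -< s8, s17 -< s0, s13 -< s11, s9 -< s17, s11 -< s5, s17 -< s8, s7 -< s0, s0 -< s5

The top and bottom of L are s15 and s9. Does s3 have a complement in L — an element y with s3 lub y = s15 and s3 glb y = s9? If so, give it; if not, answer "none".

s0

Need y with s3 ∨ y = s15 and s3 ∧ y = s9.
Checking each element gives: s0.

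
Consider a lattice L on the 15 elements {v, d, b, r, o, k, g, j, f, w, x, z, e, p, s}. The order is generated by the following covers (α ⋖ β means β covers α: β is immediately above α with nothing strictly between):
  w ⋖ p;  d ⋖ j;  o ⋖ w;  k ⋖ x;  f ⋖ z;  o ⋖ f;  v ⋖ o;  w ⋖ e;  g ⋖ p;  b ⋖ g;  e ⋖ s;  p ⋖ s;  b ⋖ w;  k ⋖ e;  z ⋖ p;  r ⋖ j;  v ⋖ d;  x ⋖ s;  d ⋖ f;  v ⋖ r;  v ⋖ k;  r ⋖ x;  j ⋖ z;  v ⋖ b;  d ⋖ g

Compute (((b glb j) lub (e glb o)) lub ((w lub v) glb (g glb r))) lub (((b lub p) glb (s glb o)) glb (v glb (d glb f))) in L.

o

b ∧ j = v
e ∧ o = o
v ∨ o = o
w ∨ v = w
g ∧ r = v
w ∧ v = v
o ∨ v = o
b ∨ p = p
s ∧ o = o
p ∧ o = o
d ∧ f = d
v ∧ d = v
o ∧ v = v
o ∨ v = o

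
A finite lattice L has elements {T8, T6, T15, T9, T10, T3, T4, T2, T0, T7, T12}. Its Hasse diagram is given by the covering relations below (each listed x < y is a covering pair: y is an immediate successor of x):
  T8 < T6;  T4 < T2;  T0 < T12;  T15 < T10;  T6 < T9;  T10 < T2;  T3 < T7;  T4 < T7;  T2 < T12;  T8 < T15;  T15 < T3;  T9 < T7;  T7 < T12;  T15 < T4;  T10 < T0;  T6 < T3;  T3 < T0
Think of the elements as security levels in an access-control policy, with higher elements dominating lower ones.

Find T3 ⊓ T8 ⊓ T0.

T8

Common lower bounds of {T3, T8, T0}: T8.
The greatest among these is T8.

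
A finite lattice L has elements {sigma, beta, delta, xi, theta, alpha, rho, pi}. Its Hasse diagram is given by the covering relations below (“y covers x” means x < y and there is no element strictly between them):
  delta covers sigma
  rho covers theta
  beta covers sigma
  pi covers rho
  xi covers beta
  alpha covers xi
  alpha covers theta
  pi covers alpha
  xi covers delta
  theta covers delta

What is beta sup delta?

Common upper bounds of {beta, delta}: alpha, pi, xi.
The least among these is xi.

xi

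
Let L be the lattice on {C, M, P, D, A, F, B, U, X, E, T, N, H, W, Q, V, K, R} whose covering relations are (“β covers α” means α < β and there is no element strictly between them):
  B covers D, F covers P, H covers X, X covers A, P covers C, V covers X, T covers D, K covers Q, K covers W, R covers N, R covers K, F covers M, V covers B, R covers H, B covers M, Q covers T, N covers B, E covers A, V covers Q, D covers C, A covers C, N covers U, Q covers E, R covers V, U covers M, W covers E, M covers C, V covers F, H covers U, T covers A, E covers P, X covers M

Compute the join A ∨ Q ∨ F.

Common upper bounds of {A, Q, F}: R, V.
The least among these is V.

V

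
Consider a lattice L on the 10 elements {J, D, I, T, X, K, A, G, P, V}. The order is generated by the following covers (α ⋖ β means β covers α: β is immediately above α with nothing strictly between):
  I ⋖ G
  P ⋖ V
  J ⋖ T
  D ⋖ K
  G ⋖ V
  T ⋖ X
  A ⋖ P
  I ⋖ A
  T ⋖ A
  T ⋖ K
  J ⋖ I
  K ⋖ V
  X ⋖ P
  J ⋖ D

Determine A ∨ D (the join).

Common upper bounds of {A, D}: V.
The least among these is V.

V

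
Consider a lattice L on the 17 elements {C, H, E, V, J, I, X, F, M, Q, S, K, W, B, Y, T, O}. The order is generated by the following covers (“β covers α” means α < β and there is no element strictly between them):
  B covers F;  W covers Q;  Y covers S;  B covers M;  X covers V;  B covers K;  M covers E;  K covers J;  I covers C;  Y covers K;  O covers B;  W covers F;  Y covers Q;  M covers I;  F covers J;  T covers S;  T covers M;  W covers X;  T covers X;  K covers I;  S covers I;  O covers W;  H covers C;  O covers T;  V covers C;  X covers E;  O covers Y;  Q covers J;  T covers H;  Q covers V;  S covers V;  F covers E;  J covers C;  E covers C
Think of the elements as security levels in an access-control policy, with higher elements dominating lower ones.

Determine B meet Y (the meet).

K

Common lower bounds of {B, Y}: C, I, J, K.
The greatest among these is K.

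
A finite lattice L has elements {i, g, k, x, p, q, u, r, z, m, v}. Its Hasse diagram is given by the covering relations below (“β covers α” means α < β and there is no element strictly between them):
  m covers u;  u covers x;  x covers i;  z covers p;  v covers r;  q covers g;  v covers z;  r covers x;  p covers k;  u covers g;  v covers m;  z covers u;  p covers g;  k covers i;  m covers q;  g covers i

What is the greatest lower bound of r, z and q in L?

Common lower bounds of {r, z, q}: i.
The greatest among these is i.

i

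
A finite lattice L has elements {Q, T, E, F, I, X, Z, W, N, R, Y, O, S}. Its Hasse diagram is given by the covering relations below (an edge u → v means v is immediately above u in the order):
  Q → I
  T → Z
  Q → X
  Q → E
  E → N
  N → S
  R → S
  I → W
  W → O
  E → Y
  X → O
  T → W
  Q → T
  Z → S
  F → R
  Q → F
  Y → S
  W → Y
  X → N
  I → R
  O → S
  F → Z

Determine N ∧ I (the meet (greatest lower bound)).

Common lower bounds of {N, I}: Q.
The greatest among these is Q.

Q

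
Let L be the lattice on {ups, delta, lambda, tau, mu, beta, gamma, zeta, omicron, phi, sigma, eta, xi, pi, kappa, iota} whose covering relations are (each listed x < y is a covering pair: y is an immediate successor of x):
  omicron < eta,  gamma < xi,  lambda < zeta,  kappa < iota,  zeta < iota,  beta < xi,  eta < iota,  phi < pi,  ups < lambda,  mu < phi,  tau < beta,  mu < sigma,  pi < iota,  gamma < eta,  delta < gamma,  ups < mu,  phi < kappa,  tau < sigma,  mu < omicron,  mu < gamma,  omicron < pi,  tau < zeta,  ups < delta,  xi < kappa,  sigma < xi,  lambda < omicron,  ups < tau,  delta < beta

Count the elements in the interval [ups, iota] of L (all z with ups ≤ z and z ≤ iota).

16

The interval [ups, iota] = {beta, delta, eta, gamma, iota, kappa, lambda, mu, omicron, phi, pi, sigma, tau, ups, xi, zeta}, which has 16 elements.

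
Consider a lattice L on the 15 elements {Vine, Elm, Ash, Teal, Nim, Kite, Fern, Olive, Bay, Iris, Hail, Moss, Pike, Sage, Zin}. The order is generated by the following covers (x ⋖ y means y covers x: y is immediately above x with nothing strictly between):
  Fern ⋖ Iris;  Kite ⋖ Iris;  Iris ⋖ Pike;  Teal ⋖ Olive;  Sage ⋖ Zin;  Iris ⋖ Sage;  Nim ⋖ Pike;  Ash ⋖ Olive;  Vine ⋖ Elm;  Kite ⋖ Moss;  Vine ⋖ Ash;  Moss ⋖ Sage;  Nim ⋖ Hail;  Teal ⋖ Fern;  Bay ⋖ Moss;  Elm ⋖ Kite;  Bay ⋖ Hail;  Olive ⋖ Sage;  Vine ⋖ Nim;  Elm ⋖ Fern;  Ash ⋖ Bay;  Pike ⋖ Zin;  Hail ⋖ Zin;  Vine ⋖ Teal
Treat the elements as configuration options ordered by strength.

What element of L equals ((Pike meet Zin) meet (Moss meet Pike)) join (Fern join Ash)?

Sage

Pike ∧ Zin = Pike
Moss ∧ Pike = Kite
Pike ∧ Kite = Kite
Fern ∨ Ash = Sage
Kite ∨ Sage = Sage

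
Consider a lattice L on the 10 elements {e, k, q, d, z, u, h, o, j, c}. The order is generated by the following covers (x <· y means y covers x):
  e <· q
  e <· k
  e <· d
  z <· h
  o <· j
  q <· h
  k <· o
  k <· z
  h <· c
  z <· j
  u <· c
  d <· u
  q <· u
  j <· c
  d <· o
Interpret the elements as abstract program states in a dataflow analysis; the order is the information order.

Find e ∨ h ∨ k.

h

Common upper bounds of {e, h, k}: c, h.
The least among these is h.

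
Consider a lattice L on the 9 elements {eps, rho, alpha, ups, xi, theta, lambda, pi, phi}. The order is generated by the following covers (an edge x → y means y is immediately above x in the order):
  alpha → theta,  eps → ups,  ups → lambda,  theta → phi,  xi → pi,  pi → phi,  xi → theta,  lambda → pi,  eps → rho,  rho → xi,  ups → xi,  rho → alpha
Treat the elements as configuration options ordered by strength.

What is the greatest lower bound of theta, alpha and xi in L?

Common lower bounds of {theta, alpha, xi}: eps, rho.
The greatest among these is rho.

rho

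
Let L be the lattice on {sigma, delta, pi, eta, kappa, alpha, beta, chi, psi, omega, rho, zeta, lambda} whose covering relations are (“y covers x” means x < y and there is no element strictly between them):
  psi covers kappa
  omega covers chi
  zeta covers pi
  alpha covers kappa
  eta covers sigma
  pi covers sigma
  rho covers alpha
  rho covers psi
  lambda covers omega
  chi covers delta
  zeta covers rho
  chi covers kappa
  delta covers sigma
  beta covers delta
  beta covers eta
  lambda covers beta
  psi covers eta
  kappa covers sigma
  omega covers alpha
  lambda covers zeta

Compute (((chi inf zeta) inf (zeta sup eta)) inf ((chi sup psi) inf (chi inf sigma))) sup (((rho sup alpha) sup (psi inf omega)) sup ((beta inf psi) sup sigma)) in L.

chi ∧ zeta = kappa
zeta ∨ eta = zeta
kappa ∧ zeta = kappa
chi ∨ psi = lambda
chi ∧ sigma = sigma
lambda ∧ sigma = sigma
kappa ∧ sigma = sigma
rho ∨ alpha = rho
psi ∧ omega = kappa
rho ∨ kappa = rho
beta ∧ psi = eta
eta ∨ sigma = eta
rho ∨ eta = rho
sigma ∨ rho = rho

rho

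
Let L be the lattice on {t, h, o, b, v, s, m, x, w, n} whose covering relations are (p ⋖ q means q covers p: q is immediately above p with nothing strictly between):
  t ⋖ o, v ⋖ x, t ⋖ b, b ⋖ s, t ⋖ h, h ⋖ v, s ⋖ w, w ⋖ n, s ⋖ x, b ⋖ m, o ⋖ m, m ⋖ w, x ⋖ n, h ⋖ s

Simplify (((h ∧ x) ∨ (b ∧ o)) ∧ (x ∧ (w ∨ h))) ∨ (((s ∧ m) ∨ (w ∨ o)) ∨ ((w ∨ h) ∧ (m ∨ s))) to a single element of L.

h ∧ x = h
b ∧ o = t
h ∨ t = h
w ∨ h = w
x ∧ w = s
h ∧ s = h
s ∧ m = b
w ∨ o = w
b ∨ w = w
w ∨ h = w
m ∨ s = w
w ∧ w = w
w ∨ w = w
h ∨ w = w

w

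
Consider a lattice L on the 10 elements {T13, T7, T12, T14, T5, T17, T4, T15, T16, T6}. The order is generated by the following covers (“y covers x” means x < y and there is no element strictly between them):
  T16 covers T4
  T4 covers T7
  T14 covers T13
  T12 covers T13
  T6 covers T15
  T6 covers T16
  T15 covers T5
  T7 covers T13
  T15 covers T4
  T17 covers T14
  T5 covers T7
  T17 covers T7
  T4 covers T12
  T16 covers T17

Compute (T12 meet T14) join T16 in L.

T12 ∧ T14 = T13
T13 ∨ T16 = T16

T16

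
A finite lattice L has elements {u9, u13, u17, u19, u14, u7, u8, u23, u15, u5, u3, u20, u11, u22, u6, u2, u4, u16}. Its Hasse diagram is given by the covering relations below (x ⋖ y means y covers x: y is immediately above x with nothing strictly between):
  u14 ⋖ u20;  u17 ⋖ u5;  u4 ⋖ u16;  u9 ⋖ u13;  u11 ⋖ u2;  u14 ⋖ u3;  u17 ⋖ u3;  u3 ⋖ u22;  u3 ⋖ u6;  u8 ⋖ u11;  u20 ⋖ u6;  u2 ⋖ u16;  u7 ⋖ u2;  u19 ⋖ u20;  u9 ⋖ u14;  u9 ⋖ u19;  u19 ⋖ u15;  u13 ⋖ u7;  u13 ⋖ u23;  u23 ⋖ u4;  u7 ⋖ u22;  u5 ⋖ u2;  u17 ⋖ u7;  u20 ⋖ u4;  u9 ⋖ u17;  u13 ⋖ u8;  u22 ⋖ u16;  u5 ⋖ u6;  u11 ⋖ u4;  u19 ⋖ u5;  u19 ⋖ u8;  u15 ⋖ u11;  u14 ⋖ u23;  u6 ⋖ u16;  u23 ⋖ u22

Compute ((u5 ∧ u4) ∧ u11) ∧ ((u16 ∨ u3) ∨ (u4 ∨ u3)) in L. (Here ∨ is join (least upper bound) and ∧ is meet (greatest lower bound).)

u5 ∧ u4 = u19
u19 ∧ u11 = u19
u16 ∨ u3 = u16
u4 ∨ u3 = u16
u16 ∨ u16 = u16
u19 ∧ u16 = u19

u19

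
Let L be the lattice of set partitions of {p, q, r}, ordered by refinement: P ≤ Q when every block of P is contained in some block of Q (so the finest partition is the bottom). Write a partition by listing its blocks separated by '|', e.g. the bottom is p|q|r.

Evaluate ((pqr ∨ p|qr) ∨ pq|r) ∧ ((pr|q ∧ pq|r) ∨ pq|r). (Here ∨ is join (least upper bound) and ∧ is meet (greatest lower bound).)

pqr ∨ p|qr = pqr
pqr ∨ pq|r = pqr
pr|q ∧ pq|r = p|q|r
p|q|r ∨ pq|r = pq|r
pqr ∧ pq|r = pq|r

pq|r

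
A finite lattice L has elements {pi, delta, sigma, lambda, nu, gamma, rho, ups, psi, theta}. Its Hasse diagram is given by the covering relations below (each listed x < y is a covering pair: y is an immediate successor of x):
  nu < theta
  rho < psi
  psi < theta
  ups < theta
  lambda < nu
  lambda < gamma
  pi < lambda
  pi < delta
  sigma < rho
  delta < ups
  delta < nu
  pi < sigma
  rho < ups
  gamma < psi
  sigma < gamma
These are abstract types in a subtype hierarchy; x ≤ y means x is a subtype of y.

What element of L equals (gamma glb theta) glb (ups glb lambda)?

pi

gamma ∧ theta = gamma
ups ∧ lambda = pi
gamma ∧ pi = pi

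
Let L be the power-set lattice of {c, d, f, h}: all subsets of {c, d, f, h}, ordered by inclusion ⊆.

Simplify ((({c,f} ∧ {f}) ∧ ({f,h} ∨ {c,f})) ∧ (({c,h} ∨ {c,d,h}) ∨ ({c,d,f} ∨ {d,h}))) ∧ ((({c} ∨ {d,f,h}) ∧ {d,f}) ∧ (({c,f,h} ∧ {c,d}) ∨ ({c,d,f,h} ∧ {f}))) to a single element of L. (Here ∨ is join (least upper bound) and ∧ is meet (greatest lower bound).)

{c,f} ∧ {f} = {f}
{f,h} ∨ {c,f} = {c,f,h}
{f} ∧ {c,f,h} = {f}
{c,h} ∨ {c,d,h} = {c,d,h}
{c,d,f} ∨ {d,h} = {c,d,f,h}
{c,d,h} ∨ {c,d,f,h} = {c,d,f,h}
{f} ∧ {c,d,f,h} = {f}
{c} ∨ {d,f,h} = {c,d,f,h}
{c,d,f,h} ∧ {d,f} = {d,f}
{c,f,h} ∧ {c,d} = {c}
{c,d,f,h} ∧ {f} = {f}
{c} ∨ {f} = {c,f}
{d,f} ∧ {c,f} = {f}
{f} ∧ {f} = {f}

{f}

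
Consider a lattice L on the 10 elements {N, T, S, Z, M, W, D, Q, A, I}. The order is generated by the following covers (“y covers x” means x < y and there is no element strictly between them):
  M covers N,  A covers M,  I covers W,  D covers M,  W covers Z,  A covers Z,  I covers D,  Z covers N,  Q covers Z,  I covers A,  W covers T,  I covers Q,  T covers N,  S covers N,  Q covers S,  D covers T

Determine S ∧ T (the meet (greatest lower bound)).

Common lower bounds of {S, T}: N.
The greatest among these is N.

N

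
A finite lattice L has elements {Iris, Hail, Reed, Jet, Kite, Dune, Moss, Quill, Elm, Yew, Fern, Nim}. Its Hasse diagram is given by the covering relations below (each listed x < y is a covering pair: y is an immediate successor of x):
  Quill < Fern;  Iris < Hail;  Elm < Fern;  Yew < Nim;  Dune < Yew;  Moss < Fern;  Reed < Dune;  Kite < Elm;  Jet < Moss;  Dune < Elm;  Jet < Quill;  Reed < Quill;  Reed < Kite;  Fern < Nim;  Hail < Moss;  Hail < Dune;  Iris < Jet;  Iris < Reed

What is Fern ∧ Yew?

Dune

Common lower bounds of {Fern, Yew}: Dune, Hail, Iris, Reed.
The greatest among these is Dune.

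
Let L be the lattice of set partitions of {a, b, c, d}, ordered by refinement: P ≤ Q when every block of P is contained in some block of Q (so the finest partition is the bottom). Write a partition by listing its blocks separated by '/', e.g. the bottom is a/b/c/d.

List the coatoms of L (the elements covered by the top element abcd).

a/bcd, ab/cd, abc/d, abd/c, ac/bd, acd/b, ad/bc

The coatoms are exactly the elements covered by abcd: a/bcd, ab/cd, abc/d, abd/c, ac/bd, acd/b, ad/bc.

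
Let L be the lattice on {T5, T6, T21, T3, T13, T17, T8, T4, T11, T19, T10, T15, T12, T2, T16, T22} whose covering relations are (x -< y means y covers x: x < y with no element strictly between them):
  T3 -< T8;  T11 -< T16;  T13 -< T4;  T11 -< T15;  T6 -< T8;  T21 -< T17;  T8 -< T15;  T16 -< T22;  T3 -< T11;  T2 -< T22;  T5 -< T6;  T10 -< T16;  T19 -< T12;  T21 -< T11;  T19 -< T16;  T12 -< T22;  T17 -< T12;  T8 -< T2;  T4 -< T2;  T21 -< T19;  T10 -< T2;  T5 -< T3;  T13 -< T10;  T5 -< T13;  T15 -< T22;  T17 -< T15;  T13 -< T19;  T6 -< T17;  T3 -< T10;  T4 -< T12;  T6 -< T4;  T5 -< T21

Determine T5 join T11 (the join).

Common upper bounds of {T5, T11}: T11, T15, T16, T22.
The least among these is T11.

T11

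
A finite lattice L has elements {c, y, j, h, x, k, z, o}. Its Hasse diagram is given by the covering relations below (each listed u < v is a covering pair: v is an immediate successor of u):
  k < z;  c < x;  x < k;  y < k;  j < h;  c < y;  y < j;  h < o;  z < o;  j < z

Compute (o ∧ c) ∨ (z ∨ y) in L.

o ∧ c = c
z ∨ y = z
c ∨ z = z

z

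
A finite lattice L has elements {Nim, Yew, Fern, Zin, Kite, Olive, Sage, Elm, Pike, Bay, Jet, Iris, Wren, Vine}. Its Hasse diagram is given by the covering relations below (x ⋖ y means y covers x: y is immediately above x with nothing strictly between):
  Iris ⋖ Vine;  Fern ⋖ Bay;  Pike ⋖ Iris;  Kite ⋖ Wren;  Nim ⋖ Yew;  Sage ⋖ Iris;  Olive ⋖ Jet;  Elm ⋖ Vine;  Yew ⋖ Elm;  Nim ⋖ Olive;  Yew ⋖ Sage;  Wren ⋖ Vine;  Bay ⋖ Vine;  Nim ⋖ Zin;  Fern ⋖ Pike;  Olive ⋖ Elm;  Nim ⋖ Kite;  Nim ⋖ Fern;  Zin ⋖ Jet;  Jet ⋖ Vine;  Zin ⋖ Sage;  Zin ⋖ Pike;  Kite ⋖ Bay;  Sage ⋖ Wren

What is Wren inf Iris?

Sage

Common lower bounds of {Wren, Iris}: Nim, Sage, Yew, Zin.
The greatest among these is Sage.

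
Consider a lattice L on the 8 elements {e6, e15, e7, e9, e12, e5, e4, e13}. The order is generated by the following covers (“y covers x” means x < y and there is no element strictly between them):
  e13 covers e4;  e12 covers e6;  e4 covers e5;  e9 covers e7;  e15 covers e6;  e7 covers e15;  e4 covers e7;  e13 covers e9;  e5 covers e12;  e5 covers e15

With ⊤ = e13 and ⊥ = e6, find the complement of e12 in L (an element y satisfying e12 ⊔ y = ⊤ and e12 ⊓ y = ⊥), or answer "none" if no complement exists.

Need y with e12 ∨ y = e13 and e12 ∧ y = e6.
Checking each element gives: e9.

e9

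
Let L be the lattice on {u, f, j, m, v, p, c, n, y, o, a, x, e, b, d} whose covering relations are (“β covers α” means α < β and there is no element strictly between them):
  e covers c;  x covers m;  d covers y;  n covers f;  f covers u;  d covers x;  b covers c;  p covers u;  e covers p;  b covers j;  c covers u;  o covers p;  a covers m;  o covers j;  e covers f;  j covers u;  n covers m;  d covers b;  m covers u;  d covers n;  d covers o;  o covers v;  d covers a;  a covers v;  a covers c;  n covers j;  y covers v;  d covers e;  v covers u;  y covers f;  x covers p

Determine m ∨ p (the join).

x

Common upper bounds of {m, p}: d, x.
The least among these is x.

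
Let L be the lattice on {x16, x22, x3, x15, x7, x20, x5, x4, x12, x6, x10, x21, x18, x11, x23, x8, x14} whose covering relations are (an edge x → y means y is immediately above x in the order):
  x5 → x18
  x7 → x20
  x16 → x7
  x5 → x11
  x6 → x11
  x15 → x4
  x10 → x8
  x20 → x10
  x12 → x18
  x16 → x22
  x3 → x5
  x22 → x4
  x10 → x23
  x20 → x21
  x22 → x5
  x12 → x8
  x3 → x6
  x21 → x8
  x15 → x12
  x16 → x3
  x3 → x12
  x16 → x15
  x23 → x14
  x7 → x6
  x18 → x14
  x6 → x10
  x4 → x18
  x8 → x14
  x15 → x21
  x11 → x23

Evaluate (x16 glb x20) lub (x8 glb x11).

x16 ∧ x20 = x16
x8 ∧ x11 = x6
x16 ∨ x6 = x6

x6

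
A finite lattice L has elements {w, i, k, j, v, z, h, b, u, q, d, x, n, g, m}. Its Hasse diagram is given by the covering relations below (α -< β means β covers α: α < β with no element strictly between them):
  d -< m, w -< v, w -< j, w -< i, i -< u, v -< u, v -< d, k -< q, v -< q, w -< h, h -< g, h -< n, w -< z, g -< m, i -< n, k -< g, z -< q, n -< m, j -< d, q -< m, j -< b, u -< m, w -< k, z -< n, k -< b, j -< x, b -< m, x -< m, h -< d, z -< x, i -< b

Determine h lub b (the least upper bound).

Common upper bounds of {h, b}: m.
The least among these is m.

m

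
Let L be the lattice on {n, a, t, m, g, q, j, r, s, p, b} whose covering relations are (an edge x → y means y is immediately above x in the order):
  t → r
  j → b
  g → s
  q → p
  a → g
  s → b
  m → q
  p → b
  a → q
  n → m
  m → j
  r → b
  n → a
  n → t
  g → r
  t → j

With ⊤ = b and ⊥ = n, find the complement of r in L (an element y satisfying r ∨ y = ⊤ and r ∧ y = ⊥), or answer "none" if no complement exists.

m

Need y with r ∨ y = b and r ∧ y = n.
Checking each element gives: m.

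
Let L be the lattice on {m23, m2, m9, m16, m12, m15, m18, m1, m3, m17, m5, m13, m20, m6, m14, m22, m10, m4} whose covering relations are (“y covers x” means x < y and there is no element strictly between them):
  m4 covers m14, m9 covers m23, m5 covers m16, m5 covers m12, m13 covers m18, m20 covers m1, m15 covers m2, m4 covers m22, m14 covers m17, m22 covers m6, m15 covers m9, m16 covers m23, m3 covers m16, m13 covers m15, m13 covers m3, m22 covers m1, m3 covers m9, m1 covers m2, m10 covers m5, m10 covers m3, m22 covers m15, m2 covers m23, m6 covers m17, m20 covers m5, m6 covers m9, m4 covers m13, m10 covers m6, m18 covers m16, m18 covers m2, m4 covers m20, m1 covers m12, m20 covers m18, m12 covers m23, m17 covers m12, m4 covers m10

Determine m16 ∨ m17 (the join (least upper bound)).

Common upper bounds of {m16, m17}: m10, m4.
The least among these is m10.

m10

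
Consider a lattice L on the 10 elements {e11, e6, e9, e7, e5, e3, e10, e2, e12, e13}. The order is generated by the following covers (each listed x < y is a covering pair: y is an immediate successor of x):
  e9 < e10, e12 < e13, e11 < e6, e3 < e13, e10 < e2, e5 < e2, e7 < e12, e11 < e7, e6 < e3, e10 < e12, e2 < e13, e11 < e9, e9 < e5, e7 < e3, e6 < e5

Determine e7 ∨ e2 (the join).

e13

Common upper bounds of {e7, e2}: e13.
The least among these is e13.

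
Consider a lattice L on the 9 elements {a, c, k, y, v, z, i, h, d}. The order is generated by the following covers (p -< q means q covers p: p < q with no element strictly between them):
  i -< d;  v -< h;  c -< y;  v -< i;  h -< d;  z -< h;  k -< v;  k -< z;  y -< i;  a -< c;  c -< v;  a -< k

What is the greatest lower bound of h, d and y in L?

Common lower bounds of {h, d, y}: a, c.
The greatest among these is c.

c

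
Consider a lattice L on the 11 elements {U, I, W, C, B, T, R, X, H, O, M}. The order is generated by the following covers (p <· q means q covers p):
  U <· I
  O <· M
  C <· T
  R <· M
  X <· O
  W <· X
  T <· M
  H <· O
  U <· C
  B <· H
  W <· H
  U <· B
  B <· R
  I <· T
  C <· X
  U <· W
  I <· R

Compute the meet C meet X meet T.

C

Common lower bounds of {C, X, T}: C, U.
The greatest among these is C.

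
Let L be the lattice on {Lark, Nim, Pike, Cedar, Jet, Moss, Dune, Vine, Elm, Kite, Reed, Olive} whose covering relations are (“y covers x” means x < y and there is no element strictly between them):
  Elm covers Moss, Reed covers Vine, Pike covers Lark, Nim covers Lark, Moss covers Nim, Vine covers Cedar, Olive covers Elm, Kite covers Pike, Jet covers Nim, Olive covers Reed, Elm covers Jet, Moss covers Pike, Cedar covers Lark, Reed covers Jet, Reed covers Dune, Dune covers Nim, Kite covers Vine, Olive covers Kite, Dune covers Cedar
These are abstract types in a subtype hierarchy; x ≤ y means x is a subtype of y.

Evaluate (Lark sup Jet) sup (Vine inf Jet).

Jet

Lark ∨ Jet = Jet
Vine ∧ Jet = Lark
Jet ∨ Lark = Jet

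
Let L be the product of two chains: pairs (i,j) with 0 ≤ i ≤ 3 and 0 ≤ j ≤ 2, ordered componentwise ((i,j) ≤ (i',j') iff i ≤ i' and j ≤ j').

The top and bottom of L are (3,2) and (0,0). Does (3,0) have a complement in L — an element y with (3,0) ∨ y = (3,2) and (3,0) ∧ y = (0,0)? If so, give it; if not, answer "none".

(0,2)

Need y with (3,0) ∨ y = (3,2) and (3,0) ∧ y = (0,0).
Checking each element gives: (0,2).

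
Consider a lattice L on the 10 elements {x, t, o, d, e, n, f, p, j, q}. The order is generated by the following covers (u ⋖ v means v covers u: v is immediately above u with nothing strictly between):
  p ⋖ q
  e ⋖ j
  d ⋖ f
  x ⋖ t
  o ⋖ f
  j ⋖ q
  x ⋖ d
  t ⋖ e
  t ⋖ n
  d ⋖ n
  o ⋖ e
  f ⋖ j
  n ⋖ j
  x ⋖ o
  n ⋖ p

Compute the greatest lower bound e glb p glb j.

t

Common lower bounds of {e, p, j}: t, x.
The greatest among these is t.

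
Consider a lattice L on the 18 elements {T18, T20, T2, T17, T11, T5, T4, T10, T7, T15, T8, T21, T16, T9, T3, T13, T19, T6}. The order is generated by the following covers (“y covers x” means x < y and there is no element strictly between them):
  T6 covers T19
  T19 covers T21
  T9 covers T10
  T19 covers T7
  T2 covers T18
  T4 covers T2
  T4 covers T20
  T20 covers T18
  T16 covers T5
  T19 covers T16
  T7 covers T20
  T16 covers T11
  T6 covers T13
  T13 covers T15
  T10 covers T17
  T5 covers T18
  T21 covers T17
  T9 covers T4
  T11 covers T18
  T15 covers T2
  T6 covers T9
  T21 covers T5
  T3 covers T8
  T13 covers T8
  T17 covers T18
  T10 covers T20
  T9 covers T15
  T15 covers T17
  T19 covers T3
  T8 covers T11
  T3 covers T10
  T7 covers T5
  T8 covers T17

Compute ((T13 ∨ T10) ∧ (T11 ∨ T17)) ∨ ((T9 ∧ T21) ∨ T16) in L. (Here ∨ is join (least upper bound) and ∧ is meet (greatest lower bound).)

T19

T13 ∨ T10 = T6
T11 ∨ T17 = T8
T6 ∧ T8 = T8
T9 ∧ T21 = T17
T17 ∨ T16 = T19
T8 ∨ T19 = T19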